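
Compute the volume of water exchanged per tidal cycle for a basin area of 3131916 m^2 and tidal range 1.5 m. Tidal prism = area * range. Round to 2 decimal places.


Tidal prism = Area * Tidal range
P = 3131916 * 1.5
P = 4697874.00 m^3

4697874.00


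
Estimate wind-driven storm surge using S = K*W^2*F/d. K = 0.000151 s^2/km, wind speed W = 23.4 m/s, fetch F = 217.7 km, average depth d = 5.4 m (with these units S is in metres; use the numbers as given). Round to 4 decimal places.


S = K * W^2 * F / d
W^2 = 23.4^2 = 547.56
S = 0.000151 * 547.56 * 217.7 / 5.4
Numerator = 0.000151 * 547.56 * 217.7 = 17.999776
S = 17.999776 / 5.4 = 3.3333 m

3.3333


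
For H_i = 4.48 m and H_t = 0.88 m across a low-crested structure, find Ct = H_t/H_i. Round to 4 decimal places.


Ct = H_t / H_i
Ct = 0.88 / 4.48
Ct = 0.1964

0.1964


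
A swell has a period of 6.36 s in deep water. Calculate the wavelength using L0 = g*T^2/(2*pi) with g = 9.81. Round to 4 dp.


L0 = g * T^2 / (2 * pi)
L0 = 9.81 * 6.36^2 / (2 * pi)
L0 = 9.81 * 40.4496 / 6.28319
L0 = 396.8106 / 6.28319
L0 = 63.1544 m

63.1544


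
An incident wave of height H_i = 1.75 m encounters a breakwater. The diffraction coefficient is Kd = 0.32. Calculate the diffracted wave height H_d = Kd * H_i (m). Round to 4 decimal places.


H_d = Kd * H_i
H_d = 0.32 * 1.75
H_d = 0.5600 m

0.5600


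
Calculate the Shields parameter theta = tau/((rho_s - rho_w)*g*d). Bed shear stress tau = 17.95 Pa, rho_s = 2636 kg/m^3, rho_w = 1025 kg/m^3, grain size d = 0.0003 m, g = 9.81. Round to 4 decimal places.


theta = tau / ((rho_s - rho_w) * g * d)
rho_s - rho_w = 2636 - 1025 = 1611
Denominator = 1611 * 9.81 * 0.0003 = 4.741173
theta = 17.95 / 4.741173
theta = 3.7860

3.7860


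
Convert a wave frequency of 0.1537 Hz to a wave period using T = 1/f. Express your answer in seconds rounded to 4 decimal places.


T = 1 / f
T = 1 / 0.1537
T = 6.5062 s

6.5062


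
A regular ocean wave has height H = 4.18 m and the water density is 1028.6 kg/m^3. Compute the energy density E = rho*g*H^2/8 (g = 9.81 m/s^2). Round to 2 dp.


E = (1/8) * rho * g * H^2
E = (1/8) * 1028.6 * 9.81 * 4.18^2
E = 0.125 * 1028.6 * 9.81 * 17.4724
E = 22038.30 J/m^2

22038.30


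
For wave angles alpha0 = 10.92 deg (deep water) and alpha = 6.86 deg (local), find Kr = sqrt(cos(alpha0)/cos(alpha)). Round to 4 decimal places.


Kr = sqrt(cos(alpha0) / cos(alpha))
cos(10.92) = 0.981893
cos(6.86) = 0.992841
Kr = sqrt(0.981893 / 0.992841)
Kr = sqrt(0.988973)
Kr = 0.9945

0.9945


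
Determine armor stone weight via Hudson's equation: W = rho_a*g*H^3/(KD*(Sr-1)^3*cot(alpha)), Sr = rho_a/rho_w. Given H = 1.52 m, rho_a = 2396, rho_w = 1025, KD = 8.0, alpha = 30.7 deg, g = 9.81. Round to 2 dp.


Sr = rho_a / rho_w = 2396 / 1025 = 2.337561
(Sr - 1) = 1.337561
(Sr - 1)^3 = 2.392989
cot(30.7) = 1 / tan(30.7) = 1 / 0.593757 = 1.684192
Numerator = 2396 * 9.81 * 1.52^3 = 82544.2042
Denominator = 8.0 * 2.392989 * 1.684192 = 32.242027
W = 82544.2042 / 32.242027
W = 2560.14 N

2560.14


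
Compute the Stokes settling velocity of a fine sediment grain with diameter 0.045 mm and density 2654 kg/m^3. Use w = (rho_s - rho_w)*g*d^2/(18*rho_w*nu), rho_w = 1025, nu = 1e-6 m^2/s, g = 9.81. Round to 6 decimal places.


w = (rho_s - rho_w) * g * d^2 / (18 * rho_w * nu)
d = 0.045 mm = 0.000045 m
rho_s - rho_w = 2654 - 1025 = 1629
Numerator = 1629 * 9.81 * (0.000045)^2 = 0.000032360492
Denominator = 18 * 1025 * 1e-6 = 0.018450
w = 0.001754 m/s

0.001754


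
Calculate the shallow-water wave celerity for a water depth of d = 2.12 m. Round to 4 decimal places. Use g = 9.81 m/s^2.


Using the shallow-water approximation:
C = sqrt(g * d) = sqrt(9.81 * 2.12)
C = sqrt(20.7972)
C = 4.5604 m/s

4.5604


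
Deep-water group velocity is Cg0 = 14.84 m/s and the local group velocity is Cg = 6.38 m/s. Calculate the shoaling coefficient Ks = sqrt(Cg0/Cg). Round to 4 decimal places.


Ks = sqrt(Cg0 / Cg)
Ks = sqrt(14.84 / 6.38)
Ks = sqrt(2.3260)
Ks = 1.5251

1.5251


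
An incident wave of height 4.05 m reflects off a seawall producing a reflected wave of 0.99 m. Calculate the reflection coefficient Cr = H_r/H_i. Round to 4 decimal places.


Cr = H_r / H_i
Cr = 0.99 / 4.05
Cr = 0.2444

0.2444


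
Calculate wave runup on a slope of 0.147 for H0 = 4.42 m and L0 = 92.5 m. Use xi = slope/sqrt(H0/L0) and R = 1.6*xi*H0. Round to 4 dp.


xi = slope / sqrt(H0/L0)
H0/L0 = 4.42/92.5 = 0.047784
sqrt(0.047784) = 0.218595
xi = 0.147 / 0.218595 = 0.672476
R = 1.6 * xi * H0 = 1.6 * 0.672476 * 4.42
R = 4.7558 m

4.7558


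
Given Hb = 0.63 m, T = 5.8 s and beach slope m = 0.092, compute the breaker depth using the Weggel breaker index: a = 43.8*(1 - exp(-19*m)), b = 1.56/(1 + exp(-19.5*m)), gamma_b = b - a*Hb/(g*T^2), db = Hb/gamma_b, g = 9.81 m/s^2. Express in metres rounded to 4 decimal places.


a = 43.8 * (1 - exp(-19 * m))
exp(-19 * 0.092) = exp(-1.7480) = 0.174122
a = 43.8 * (1 - 0.174122) = 36.173463
b = 1.56 / (1 + exp(-19.5 * m))
exp(-19.5 * 0.092) = exp(-1.7940) = 0.166294
b = 1.56 / (1 + 0.166294) = 1.337571
Hb / (g * T^2) = 0.63 / (9.81 * 5.8^2) = 0.63 / 330.0084 = 0.00190904
gamma_b = b - a * Hb/(g*T^2) = 1.337571 - 36.173463 * 0.00190904 = 1.268514
db = Hb / gamma_b = 0.63 / 1.268514
db = 0.4966 m

0.4966


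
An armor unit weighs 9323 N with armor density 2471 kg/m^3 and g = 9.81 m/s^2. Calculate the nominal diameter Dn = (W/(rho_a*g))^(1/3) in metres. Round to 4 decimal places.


V = W / (rho_a * g)
V = 9323 / (2471 * 9.81)
V = 9323 / 24240.51
V = 0.384604 m^3
Dn = V^(1/3) = 0.384604^(1/3)
Dn = 0.7272 m

0.7272


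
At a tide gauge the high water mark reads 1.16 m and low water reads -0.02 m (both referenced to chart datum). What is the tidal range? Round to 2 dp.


Tidal range = High water - Low water
Tidal range = 1.16 - (-0.02)
Tidal range = 1.18 m

1.18


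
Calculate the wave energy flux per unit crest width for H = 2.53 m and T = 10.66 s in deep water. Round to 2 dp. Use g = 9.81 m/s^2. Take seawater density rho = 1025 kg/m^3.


P = rho * g^2 * H^2 * T / (32 * pi)
P = 1025 * 9.81^2 * 2.53^2 * 10.66 / (32 * pi)
P = 1025 * 96.2361 * 6.4009 * 10.66 / 100.53096
P = 66951.49 W/m

66951.49


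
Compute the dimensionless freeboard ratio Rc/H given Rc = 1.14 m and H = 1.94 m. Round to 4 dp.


Relative freeboard = Rc / H
= 1.14 / 1.94
= 0.5876

0.5876


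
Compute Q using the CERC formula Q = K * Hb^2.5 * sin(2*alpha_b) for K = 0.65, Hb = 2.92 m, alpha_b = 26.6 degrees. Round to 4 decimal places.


Q = K * Hb^2.5 * sin(2 * alpha_b)
Hb^2.5 = 2.92^2.5 = 14.569919
sin(2 * 26.6) = sin(53.2) = 0.800731
Q = 0.65 * 14.569919 * 0.800731
Q = 7.5833 m^3/s

7.5833


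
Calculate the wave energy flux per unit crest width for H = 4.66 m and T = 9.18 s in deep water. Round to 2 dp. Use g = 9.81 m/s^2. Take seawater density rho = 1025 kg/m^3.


P = rho * g^2 * H^2 * T / (32 * pi)
P = 1025 * 9.81^2 * 4.66^2 * 9.18 / (32 * pi)
P = 1025 * 96.2361 * 21.7156 * 9.18 / 100.53096
P = 195603.46 W/m

195603.46


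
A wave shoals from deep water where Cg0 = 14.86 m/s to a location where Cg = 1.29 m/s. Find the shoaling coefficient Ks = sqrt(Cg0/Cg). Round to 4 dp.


Ks = sqrt(Cg0 / Cg)
Ks = sqrt(14.86 / 1.29)
Ks = sqrt(11.5194)
Ks = 3.3940

3.3940


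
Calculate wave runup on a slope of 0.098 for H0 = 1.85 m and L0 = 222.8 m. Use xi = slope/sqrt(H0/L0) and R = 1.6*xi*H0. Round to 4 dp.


xi = slope / sqrt(H0/L0)
H0/L0 = 1.85/222.8 = 0.008303
sqrt(0.008303) = 0.091123
xi = 0.098 / 0.091123 = 1.075469
R = 1.6 * xi * H0 = 1.6 * 1.075469 * 1.85
R = 3.1834 m

3.1834


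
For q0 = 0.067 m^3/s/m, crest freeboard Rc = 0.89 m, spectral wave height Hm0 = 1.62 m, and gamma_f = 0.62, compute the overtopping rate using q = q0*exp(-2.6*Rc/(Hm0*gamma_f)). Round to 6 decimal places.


q = q0 * exp(-2.6 * Rc / (Hm0 * gamma_f))
Exponent = -2.6 * 0.89 / (1.62 * 0.62)
= -2.6 * 0.89 / 1.0044
= -2.303863
exp(-2.303863) = 0.099872
q = 0.067 * 0.099872
q = 0.006691 m^3/s/m

0.006691


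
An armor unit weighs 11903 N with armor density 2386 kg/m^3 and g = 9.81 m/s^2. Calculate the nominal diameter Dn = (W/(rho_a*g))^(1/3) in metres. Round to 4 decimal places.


V = W / (rho_a * g)
V = 11903 / (2386 * 9.81)
V = 11903 / 23406.66
V = 0.508530 m^3
Dn = V^(1/3) = 0.508530^(1/3)
Dn = 0.7982 m

0.7982


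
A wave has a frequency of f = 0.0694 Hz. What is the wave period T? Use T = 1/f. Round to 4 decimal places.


T = 1 / f
T = 1 / 0.0694
T = 14.4092 s

14.4092


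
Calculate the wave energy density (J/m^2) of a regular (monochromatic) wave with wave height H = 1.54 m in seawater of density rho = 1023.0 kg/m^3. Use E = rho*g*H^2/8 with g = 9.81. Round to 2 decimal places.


E = (1/8) * rho * g * H^2
E = (1/8) * 1023.0 * 9.81 * 1.54^2
E = 0.125 * 1023.0 * 9.81 * 2.3716
E = 2975.06 J/m^2

2975.06


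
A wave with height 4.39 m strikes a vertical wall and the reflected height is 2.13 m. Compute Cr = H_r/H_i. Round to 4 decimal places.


Cr = H_r / H_i
Cr = 2.13 / 4.39
Cr = 0.4852

0.4852


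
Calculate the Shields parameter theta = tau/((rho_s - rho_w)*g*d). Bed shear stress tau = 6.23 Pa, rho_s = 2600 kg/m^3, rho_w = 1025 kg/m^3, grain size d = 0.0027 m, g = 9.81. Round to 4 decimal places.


theta = tau / ((rho_s - rho_w) * g * d)
rho_s - rho_w = 2600 - 1025 = 1575
Denominator = 1575 * 9.81 * 0.0027 = 41.717025
theta = 6.23 / 41.717025
theta = 0.1493

0.1493


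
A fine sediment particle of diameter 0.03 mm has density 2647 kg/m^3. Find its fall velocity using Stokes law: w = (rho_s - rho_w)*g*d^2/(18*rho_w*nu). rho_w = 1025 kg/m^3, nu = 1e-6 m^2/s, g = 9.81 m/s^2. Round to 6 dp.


w = (rho_s - rho_w) * g * d^2 / (18 * rho_w * nu)
d = 0.03 mm = 0.000030 m
rho_s - rho_w = 2647 - 1025 = 1622
Numerator = 1622 * 9.81 * (0.000030)^2 = 0.000014320638
Denominator = 18 * 1025 * 1e-6 = 0.018450
w = 0.000776 m/s

0.000776


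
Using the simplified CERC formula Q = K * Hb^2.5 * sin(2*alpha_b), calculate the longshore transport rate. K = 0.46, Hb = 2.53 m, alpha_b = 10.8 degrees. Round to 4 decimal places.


Q = K * Hb^2.5 * sin(2 * alpha_b)
Hb^2.5 = 2.53^2.5 = 10.181255
sin(2 * 10.8) = sin(21.6) = 0.368125
Q = 0.46 * 10.181255 * 0.368125
Q = 1.7241 m^3/s

1.7241


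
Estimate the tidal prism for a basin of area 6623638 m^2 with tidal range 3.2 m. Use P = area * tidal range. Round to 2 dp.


Tidal prism = Area * Tidal range
P = 6623638 * 3.2
P = 21195641.60 m^3

21195641.60


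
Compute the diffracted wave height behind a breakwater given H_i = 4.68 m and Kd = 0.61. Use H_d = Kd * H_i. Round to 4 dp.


H_d = Kd * H_i
H_d = 0.61 * 4.68
H_d = 2.8548 m

2.8548


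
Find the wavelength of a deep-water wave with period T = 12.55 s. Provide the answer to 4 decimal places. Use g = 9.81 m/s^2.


L0 = g * T^2 / (2 * pi)
L0 = 9.81 * 12.55^2 / (2 * pi)
L0 = 9.81 * 157.5025 / 6.28319
L0 = 1545.0995 / 6.28319
L0 = 245.9102 m

245.9102


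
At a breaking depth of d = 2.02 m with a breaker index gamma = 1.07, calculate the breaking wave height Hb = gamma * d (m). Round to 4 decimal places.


Hb = gamma * d
Hb = 1.07 * 2.02
Hb = 2.1614 m

2.1614


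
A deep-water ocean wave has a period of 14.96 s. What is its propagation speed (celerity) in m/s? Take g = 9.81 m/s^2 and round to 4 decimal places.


We use the deep-water celerity formula:
C = g * T / (2 * pi)
C = 9.81 * 14.96 / (2 * 3.14159...)
C = 146.757600 / 6.283185
C = 23.3572 m/s

23.3572


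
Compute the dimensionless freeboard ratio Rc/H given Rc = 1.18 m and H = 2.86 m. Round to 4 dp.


Relative freeboard = Rc / H
= 1.18 / 2.86
= 0.4126

0.4126


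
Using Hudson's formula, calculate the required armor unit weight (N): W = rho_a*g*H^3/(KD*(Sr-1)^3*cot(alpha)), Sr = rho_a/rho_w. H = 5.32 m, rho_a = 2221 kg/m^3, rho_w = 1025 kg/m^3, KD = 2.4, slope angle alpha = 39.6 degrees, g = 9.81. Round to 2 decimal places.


Sr = rho_a / rho_w = 2221 / 1025 = 2.166829
(Sr - 1) = 1.166829
(Sr - 1)^3 = 1.588627
cot(39.6) = 1 / tan(39.6) = 1 / 0.827272 = 1.208792
Numerator = 2221 * 9.81 * 5.32^3 = 3280593.8229
Denominator = 2.4 * 1.588627 * 1.208792 = 4.608768
W = 3280593.8229 / 4.608768
W = 711815.72 N

711815.72


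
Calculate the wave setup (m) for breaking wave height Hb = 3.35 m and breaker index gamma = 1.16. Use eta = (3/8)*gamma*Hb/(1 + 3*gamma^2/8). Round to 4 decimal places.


eta = (3/8) * gamma * Hb / (1 + 3*gamma^2/8)
Numerator = (3/8) * 1.16 * 3.35 = 1.457250
Denominator = 1 + 3*1.16^2/8 = 1 + 0.504600 = 1.504600
eta = 1.457250 / 1.504600
eta = 0.9685 m

0.9685


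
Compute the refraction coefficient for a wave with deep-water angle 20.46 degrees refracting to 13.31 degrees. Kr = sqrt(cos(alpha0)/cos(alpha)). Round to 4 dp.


Kr = sqrt(cos(alpha0) / cos(alpha))
cos(20.46) = 0.936916
cos(13.31) = 0.973139
Kr = sqrt(0.936916 / 0.973139)
Kr = sqrt(0.962778)
Kr = 0.9812

0.9812


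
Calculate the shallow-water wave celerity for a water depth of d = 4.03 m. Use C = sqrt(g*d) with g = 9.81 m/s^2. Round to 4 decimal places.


Using the shallow-water approximation:
C = sqrt(g * d) = sqrt(9.81 * 4.03)
C = sqrt(39.5343)
C = 6.2876 m/s

6.2876


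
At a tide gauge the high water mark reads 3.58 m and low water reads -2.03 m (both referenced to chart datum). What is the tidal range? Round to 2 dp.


Tidal range = High water - Low water
Tidal range = 3.58 - (-2.03)
Tidal range = 5.61 m

5.61


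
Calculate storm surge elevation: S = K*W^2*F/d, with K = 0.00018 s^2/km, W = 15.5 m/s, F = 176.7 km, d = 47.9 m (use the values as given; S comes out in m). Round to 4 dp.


S = K * W^2 * F / d
W^2 = 15.5^2 = 240.25
S = 0.00018 * 240.25 * 176.7 / 47.9
Numerator = 0.00018 * 240.25 * 176.7 = 7.641392
S = 7.641392 / 47.9 = 0.1595 m

0.1595


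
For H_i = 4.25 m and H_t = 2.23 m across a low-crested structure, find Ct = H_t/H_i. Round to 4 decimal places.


Ct = H_t / H_i
Ct = 2.23 / 4.25
Ct = 0.5247

0.5247


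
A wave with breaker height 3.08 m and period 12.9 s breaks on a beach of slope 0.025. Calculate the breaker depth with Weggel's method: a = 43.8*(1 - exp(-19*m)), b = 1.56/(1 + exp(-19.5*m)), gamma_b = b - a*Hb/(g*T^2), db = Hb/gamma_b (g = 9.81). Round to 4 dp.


a = 43.8 * (1 - exp(-19 * m))
exp(-19 * 0.025) = exp(-0.4750) = 0.621885
a = 43.8 * (1 - 0.621885) = 16.561435
b = 1.56 / (1 + exp(-19.5 * m))
exp(-19.5 * 0.025) = exp(-0.4875) = 0.614160
b = 1.56 / (1 + 0.614160) = 0.966447
Hb / (g * T^2) = 3.08 / (9.81 * 12.9^2) = 3.08 / 1632.4821 = 0.00188670
gamma_b = b - a * Hb/(g*T^2) = 0.966447 - 16.561435 * 0.00188670 = 0.935201
db = Hb / gamma_b = 3.08 / 0.935201
db = 3.2934 m

3.2934


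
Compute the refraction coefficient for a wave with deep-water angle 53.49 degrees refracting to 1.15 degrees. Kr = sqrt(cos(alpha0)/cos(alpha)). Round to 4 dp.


Kr = sqrt(cos(alpha0) / cos(alpha))
cos(53.49) = 0.594963
cos(1.15) = 0.999799
Kr = sqrt(0.594963 / 0.999799)
Kr = sqrt(0.595083)
Kr = 0.7714

0.7714


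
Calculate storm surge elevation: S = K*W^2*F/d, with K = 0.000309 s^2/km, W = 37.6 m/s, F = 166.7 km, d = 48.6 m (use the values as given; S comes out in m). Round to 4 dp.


S = K * W^2 * F / d
W^2 = 37.6^2 = 1413.76
S = 0.000309 * 1413.76 * 166.7 / 48.6
Numerator = 0.000309 * 1413.76 * 166.7 = 72.823202
S = 72.823202 / 48.6 = 1.4984 m

1.4984


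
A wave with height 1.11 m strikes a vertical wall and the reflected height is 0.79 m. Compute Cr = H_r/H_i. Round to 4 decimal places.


Cr = H_r / H_i
Cr = 0.79 / 1.11
Cr = 0.7117

0.7117


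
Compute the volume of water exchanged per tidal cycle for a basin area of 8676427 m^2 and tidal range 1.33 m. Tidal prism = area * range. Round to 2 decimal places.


Tidal prism = Area * Tidal range
P = 8676427 * 1.33
P = 11539647.91 m^3

11539647.91


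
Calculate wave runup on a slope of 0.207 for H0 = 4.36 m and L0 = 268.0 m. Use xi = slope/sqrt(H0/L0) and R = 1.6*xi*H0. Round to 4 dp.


xi = slope / sqrt(H0/L0)
H0/L0 = 4.36/268.0 = 0.016269
sqrt(0.016269) = 0.127549
xi = 0.207 / 0.127549 = 1.622910
R = 1.6 * xi * H0 = 1.6 * 1.622910 * 4.36
R = 11.3214 m

11.3214


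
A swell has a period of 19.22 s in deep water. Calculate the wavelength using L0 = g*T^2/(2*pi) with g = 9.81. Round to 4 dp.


L0 = g * T^2 / (2 * pi)
L0 = 9.81 * 19.22^2 / (2 * pi)
L0 = 9.81 * 369.4084 / 6.28319
L0 = 3623.8964 / 6.28319
L0 = 576.7610 m

576.7610


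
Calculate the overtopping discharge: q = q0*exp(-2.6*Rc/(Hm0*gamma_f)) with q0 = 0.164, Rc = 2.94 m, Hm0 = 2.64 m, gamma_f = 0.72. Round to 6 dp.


q = q0 * exp(-2.6 * Rc / (Hm0 * gamma_f))
Exponent = -2.6 * 2.94 / (2.64 * 0.72)
= -2.6 * 2.94 / 1.9008
= -4.021465
exp(-4.021465) = 0.017927
q = 0.164 * 0.017927
q = 0.002940 m^3/s/m

0.002940


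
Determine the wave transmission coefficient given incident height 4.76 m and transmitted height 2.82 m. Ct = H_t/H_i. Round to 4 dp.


Ct = H_t / H_i
Ct = 2.82 / 4.76
Ct = 0.5924

0.5924


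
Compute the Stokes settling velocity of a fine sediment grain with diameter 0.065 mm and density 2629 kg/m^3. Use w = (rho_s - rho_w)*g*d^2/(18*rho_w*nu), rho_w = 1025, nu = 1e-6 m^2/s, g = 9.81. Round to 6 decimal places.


w = (rho_s - rho_w) * g * d^2 / (18 * rho_w * nu)
d = 0.065 mm = 0.000065 m
rho_s - rho_w = 2629 - 1025 = 1604
Numerator = 1604 * 9.81 * (0.000065)^2 = 0.000066481389
Denominator = 18 * 1025 * 1e-6 = 0.018450
w = 0.003603 m/s

0.003603


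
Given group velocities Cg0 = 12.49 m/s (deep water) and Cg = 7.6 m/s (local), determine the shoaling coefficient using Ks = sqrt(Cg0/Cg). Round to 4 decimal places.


Ks = sqrt(Cg0 / Cg)
Ks = sqrt(12.49 / 7.6)
Ks = sqrt(1.6434)
Ks = 1.2820

1.2820


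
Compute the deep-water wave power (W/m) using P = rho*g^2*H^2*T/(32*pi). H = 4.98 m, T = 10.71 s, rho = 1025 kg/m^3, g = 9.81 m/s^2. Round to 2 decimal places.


P = rho * g^2 * H^2 * T / (32 * pi)
P = 1025 * 9.81^2 * 4.98^2 * 10.71 / (32 * pi)
P = 1025 * 96.2361 * 24.8004 * 10.71 / 100.53096
P = 260621.47 W/m

260621.47


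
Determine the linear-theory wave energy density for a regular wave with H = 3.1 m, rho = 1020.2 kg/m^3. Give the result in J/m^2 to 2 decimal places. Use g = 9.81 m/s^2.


E = (1/8) * rho * g * H^2
E = (1/8) * 1020.2 * 9.81 * 3.1^2
E = 0.125 * 1020.2 * 9.81 * 9.6100
E = 12022.30 J/m^2

12022.30


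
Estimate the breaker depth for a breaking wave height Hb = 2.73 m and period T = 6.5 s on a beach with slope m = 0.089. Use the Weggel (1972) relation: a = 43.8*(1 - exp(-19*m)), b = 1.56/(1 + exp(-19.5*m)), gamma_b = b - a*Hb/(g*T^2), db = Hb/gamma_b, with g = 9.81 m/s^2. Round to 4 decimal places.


a = 43.8 * (1 - exp(-19 * m))
exp(-19 * 0.089) = exp(-1.6910) = 0.184335
a = 43.8 * (1 - 0.184335) = 35.726123
b = 1.56 / (1 + exp(-19.5 * m))
exp(-19.5 * 0.089) = exp(-1.7355) = 0.176312
b = 1.56 / (1 + 0.176312) = 1.326179
Hb / (g * T^2) = 2.73 / (9.81 * 6.5^2) = 2.73 / 414.4725 = 0.00658669
gamma_b = b - a * Hb/(g*T^2) = 1.326179 - 35.726123 * 0.00658669 = 1.090862
db = Hb / gamma_b = 2.73 / 1.090862
db = 2.5026 m

2.5026


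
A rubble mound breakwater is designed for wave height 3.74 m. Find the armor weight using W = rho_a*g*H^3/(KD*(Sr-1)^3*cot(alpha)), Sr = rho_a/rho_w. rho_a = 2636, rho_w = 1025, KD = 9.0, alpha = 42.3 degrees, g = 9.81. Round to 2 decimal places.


Sr = rho_a / rho_w = 2636 / 1025 = 2.571707
(Sr - 1) = 1.571707
(Sr - 1)^3 = 3.882532
cot(42.3) = 1 / tan(42.3) = 1 / 0.909930 = 1.098986
Numerator = 2636 * 9.81 * 3.74^3 = 1352786.3732
Denominator = 9.0 * 3.882532 * 1.098986 = 38.401621
W = 1352786.3732 / 38.401621
W = 35227.32 N

35227.32


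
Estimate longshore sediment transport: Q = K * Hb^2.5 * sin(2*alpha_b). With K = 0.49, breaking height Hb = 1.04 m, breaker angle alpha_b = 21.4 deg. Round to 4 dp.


Q = K * Hb^2.5 * sin(2 * alpha_b)
Hb^2.5 = 1.04^2.5 = 1.103020
sin(2 * 21.4) = sin(42.8) = 0.679441
Q = 0.49 * 1.103020 * 0.679441
Q = 0.3672 m^3/s

0.3672


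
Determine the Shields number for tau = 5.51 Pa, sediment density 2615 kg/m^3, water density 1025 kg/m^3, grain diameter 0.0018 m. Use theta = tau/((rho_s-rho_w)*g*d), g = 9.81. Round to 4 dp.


theta = tau / ((rho_s - rho_w) * g * d)
rho_s - rho_w = 2615 - 1025 = 1590
Denominator = 1590 * 9.81 * 0.0018 = 28.076220
theta = 5.51 / 28.076220
theta = 0.1963

0.1963


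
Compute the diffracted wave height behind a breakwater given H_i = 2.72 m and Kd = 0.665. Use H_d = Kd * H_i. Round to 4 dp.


H_d = Kd * H_i
H_d = 0.665 * 2.72
H_d = 1.8088 m

1.8088


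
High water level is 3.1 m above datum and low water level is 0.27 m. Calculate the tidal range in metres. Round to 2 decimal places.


Tidal range = High water - Low water
Tidal range = 3.1 - (0.27)
Tidal range = 2.83 m

2.83


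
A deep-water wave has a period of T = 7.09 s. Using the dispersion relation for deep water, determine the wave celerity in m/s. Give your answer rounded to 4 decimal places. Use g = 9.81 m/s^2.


We use the deep-water celerity formula:
C = g * T / (2 * pi)
C = 9.81 * 7.09 / (2 * 3.14159...)
C = 69.552900 / 6.283185
C = 11.0697 m/s

11.0697


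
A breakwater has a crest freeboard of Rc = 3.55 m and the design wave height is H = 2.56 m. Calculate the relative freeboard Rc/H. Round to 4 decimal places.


Relative freeboard = Rc / H
= 3.55 / 2.56
= 1.3867

1.3867


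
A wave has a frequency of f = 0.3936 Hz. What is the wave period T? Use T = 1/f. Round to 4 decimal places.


T = 1 / f
T = 1 / 0.3936
T = 2.5407 s

2.5407


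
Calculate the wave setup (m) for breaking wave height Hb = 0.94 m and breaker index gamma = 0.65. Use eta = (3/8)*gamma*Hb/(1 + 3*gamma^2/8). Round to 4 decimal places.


eta = (3/8) * gamma * Hb / (1 + 3*gamma^2/8)
Numerator = (3/8) * 0.65 * 0.94 = 0.229125
Denominator = 1 + 3*0.65^2/8 = 1 + 0.158438 = 1.158438
eta = 0.229125 / 1.158438
eta = 0.1978 m

0.1978


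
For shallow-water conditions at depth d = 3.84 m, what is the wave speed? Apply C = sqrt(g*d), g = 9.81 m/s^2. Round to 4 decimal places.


Using the shallow-water approximation:
C = sqrt(g * d) = sqrt(9.81 * 3.84)
C = sqrt(37.6704)
C = 6.1376 m/s

6.1376


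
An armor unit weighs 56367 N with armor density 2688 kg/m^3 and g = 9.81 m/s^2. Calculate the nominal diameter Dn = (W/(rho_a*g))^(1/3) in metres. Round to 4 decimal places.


V = W / (rho_a * g)
V = 56367 / (2688 * 9.81)
V = 56367 / 26369.28
V = 2.137601 m^3
Dn = V^(1/3) = 2.137601^(1/3)
Dn = 1.2882 m

1.2882


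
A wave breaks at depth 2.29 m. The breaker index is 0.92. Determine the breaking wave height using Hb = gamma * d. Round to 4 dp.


Hb = gamma * d
Hb = 0.92 * 2.29
Hb = 2.1068 m

2.1068


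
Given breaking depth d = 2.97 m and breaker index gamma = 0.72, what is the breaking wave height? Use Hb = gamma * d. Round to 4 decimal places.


Hb = gamma * d
Hb = 0.72 * 2.97
Hb = 2.1384 m

2.1384


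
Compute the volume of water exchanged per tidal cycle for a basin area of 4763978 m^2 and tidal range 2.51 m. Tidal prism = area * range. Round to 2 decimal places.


Tidal prism = Area * Tidal range
P = 4763978 * 2.51
P = 11957584.78 m^3

11957584.78


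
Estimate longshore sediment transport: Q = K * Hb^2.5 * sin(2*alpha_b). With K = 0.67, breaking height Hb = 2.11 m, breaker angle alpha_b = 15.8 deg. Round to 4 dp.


Q = K * Hb^2.5 * sin(2 * alpha_b)
Hb^2.5 = 2.11^2.5 = 6.467049
sin(2 * 15.8) = sin(31.6) = 0.523986
Q = 0.67 * 6.467049 * 0.523986
Q = 2.2704 m^3/s

2.2704


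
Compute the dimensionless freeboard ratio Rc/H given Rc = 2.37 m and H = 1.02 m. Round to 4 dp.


Relative freeboard = Rc / H
= 2.37 / 1.02
= 2.3235

2.3235


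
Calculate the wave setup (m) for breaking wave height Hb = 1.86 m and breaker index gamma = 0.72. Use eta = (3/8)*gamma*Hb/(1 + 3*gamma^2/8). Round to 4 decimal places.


eta = (3/8) * gamma * Hb / (1 + 3*gamma^2/8)
Numerator = (3/8) * 0.72 * 1.86 = 0.502200
Denominator = 1 + 3*0.72^2/8 = 1 + 0.194400 = 1.194400
eta = 0.502200 / 1.194400
eta = 0.4205 m

0.4205


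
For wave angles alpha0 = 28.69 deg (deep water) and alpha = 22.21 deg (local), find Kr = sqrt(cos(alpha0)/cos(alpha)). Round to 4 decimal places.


Kr = sqrt(cos(alpha0) / cos(alpha))
cos(28.69) = 0.877230
cos(22.21) = 0.925805
Kr = sqrt(0.877230 / 0.925805)
Kr = sqrt(0.947532)
Kr = 0.9734

0.9734


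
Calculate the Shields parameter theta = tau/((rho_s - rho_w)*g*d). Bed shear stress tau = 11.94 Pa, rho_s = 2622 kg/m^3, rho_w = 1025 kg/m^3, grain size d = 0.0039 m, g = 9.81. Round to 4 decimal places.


theta = tau / ((rho_s - rho_w) * g * d)
rho_s - rho_w = 2622 - 1025 = 1597
Denominator = 1597 * 9.81 * 0.0039 = 61.099623
theta = 11.94 / 61.099623
theta = 0.1954

0.1954


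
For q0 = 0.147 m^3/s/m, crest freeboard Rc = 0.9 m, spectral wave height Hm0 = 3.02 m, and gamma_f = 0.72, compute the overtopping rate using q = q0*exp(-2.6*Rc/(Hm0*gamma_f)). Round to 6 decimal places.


q = q0 * exp(-2.6 * Rc / (Hm0 * gamma_f))
Exponent = -2.6 * 0.9 / (3.02 * 0.72)
= -2.6 * 0.9 / 2.1744
= -1.076159
exp(-1.076159) = 0.340902
q = 0.147 * 0.340902
q = 0.050113 m^3/s/m

0.050113


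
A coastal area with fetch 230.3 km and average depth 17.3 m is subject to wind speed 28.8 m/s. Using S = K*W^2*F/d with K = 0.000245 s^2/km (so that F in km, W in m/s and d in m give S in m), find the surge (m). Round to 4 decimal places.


S = K * W^2 * F / d
W^2 = 28.8^2 = 829.44
S = 0.000245 * 829.44 * 230.3 / 17.3
Numerator = 0.000245 * 829.44 * 230.3 = 46.799908
S = 46.799908 / 17.3 = 2.7052 m

2.7052


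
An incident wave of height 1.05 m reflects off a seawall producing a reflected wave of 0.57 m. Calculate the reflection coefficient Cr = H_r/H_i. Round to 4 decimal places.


Cr = H_r / H_i
Cr = 0.57 / 1.05
Cr = 0.5429

0.5429


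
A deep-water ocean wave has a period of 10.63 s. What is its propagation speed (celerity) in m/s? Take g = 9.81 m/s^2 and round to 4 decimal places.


We use the deep-water celerity formula:
C = g * T / (2 * pi)
C = 9.81 * 10.63 / (2 * 3.14159...)
C = 104.280300 / 6.283185
C = 16.5967 m/s

16.5967


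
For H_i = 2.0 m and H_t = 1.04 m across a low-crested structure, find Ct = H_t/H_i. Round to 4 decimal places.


Ct = H_t / H_i
Ct = 1.04 / 2.0
Ct = 0.5200

0.5200


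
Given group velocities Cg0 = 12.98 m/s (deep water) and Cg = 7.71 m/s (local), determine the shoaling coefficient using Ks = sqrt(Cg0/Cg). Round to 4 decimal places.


Ks = sqrt(Cg0 / Cg)
Ks = sqrt(12.98 / 7.71)
Ks = sqrt(1.6835)
Ks = 1.2975

1.2975


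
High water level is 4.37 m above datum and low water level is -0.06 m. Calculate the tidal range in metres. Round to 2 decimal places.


Tidal range = High water - Low water
Tidal range = 4.37 - (-0.06)
Tidal range = 4.43 m

4.43


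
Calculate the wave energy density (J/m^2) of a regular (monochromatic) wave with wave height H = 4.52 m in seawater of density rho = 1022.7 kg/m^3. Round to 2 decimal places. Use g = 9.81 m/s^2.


E = (1/8) * rho * g * H^2
E = (1/8) * 1022.7 * 9.81 * 4.52^2
E = 0.125 * 1022.7 * 9.81 * 20.4304
E = 25621.48 J/m^2

25621.48


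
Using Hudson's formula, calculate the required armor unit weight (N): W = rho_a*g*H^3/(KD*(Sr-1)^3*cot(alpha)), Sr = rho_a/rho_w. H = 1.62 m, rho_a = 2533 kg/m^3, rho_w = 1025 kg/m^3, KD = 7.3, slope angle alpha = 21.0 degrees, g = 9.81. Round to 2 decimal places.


Sr = rho_a / rho_w = 2533 / 1025 = 2.471220
(Sr - 1) = 1.471220
(Sr - 1)^3 = 3.184435
cot(21.0) = 1 / tan(21.0) = 1 / 0.383864 = 2.605089
Numerator = 2533 * 9.81 * 1.62^3 = 105645.0714
Denominator = 7.3 * 3.184435 * 2.605089 = 60.558884
W = 105645.0714 / 60.558884
W = 1744.50 N

1744.50


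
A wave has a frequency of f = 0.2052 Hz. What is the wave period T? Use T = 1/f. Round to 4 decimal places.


T = 1 / f
T = 1 / 0.2052
T = 4.8733 s

4.8733


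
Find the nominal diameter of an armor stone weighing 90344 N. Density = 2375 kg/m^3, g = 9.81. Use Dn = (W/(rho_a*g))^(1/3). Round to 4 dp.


V = W / (rho_a * g)
V = 90344 / (2375 * 9.81)
V = 90344 / 23298.75
V = 3.877633 m^3
Dn = V^(1/3) = 3.877633^(1/3)
Dn = 1.5710 m

1.5710


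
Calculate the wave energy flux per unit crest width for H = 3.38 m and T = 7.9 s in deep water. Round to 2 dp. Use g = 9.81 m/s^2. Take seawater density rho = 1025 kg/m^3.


P = rho * g^2 * H^2 * T / (32 * pi)
P = 1025 * 9.81^2 * 3.38^2 * 7.9 / (32 * pi)
P = 1025 * 96.2361 * 11.4244 * 7.9 / 100.53096
P = 88556.92 W/m

88556.92


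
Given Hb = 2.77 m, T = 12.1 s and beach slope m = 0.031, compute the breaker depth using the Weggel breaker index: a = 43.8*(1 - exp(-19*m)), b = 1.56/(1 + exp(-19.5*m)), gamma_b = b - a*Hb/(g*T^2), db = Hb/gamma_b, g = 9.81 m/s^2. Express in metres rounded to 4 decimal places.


a = 43.8 * (1 - exp(-19 * m))
exp(-19 * 0.031) = exp(-0.5890) = 0.554882
a = 43.8 * (1 - 0.554882) = 19.496173
b = 1.56 / (1 + exp(-19.5 * m))
exp(-19.5 * 0.031) = exp(-0.6045) = 0.546348
b = 1.56 / (1 + 0.546348) = 1.008829
Hb / (g * T^2) = 2.77 / (9.81 * 12.1^2) = 2.77 / 1436.2821 = 0.00192859
gamma_b = b - a * Hb/(g*T^2) = 1.008829 - 19.496173 * 0.00192859 = 0.971229
db = Hb / gamma_b = 2.77 / 0.971229
db = 2.8521 m

2.8521


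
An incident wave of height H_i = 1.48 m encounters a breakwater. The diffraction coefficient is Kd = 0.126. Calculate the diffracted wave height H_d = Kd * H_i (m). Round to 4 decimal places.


H_d = Kd * H_i
H_d = 0.126 * 1.48
H_d = 0.1865 m

0.1865


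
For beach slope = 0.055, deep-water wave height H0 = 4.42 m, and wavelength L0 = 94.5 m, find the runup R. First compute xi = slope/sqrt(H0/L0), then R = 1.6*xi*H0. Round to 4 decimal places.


xi = slope / sqrt(H0/L0)
H0/L0 = 4.42/94.5 = 0.046772
sqrt(0.046772) = 0.216269
xi = 0.055 / 0.216269 = 0.254312
R = 1.6 * xi * H0 = 1.6 * 0.254312 * 4.42
R = 1.7985 m

1.7985


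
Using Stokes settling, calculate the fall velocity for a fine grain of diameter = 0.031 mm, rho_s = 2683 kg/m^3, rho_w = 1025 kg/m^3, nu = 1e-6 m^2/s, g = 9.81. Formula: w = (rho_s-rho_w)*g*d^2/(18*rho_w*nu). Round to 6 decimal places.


w = (rho_s - rho_w) * g * d^2 / (18 * rho_w * nu)
d = 0.031 mm = 0.000031 m
rho_s - rho_w = 2683 - 1025 = 1658
Numerator = 1658 * 9.81 * (0.000031)^2 = 0.000015630646
Denominator = 18 * 1025 * 1e-6 = 0.018450
w = 0.000847 m/s

0.000847


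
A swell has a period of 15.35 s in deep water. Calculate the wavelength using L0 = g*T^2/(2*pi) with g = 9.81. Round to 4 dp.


L0 = g * T^2 / (2 * pi)
L0 = 9.81 * 15.35^2 / (2 * pi)
L0 = 9.81 * 235.6225 / 6.28319
L0 = 2311.4567 / 6.28319
L0 = 367.8798 m

367.8798


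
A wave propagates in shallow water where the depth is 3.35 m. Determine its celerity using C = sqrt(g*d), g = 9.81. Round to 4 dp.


Using the shallow-water approximation:
C = sqrt(g * d) = sqrt(9.81 * 3.35)
C = sqrt(32.8635)
C = 5.7327 m/s

5.7327


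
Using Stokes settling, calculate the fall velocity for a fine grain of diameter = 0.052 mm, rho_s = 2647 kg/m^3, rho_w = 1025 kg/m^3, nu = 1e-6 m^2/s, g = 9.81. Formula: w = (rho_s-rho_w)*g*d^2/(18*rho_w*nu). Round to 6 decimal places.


w = (rho_s - rho_w) * g * d^2 / (18 * rho_w * nu)
d = 0.052 mm = 0.000052 m
rho_s - rho_w = 2647 - 1025 = 1622
Numerator = 1622 * 9.81 * (0.000052)^2 = 0.000043025561
Denominator = 18 * 1025 * 1e-6 = 0.018450
w = 0.002332 m/s

0.002332


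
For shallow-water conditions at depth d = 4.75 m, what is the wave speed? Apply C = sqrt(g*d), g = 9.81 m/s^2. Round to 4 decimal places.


Using the shallow-water approximation:
C = sqrt(g * d) = sqrt(9.81 * 4.75)
C = sqrt(46.5975)
C = 6.8262 m/s

6.8262


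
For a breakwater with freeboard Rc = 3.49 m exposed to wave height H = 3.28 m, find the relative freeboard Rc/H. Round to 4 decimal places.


Relative freeboard = Rc / H
= 3.49 / 3.28
= 1.0640

1.0640


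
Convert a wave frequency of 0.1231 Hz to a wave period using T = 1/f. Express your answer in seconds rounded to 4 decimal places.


T = 1 / f
T = 1 / 0.1231
T = 8.1235 s

8.1235


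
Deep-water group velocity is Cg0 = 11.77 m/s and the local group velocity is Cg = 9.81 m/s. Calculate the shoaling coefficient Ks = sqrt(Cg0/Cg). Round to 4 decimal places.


Ks = sqrt(Cg0 / Cg)
Ks = sqrt(11.77 / 9.81)
Ks = sqrt(1.1998)
Ks = 1.0954

1.0954


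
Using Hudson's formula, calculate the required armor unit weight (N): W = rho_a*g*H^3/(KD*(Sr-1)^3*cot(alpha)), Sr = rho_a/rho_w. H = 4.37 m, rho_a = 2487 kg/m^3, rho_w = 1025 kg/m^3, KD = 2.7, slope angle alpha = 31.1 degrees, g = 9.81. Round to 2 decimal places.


Sr = rho_a / rho_w = 2487 / 1025 = 2.426341
(Sr - 1) = 1.426341
(Sr - 1)^3 = 2.901820
cot(31.1) = 1 / tan(31.1) = 1 / 0.603239 = 1.657719
Numerator = 2487 * 9.81 * 4.37^3 = 2036053.1160
Denominator = 2.7 * 2.901820 * 1.657719 = 12.988087
W = 2036053.1160 / 12.988087
W = 156763.13 N

156763.13


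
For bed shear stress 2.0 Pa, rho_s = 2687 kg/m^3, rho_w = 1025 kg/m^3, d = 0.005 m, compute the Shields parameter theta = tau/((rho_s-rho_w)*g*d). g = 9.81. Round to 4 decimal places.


theta = tau / ((rho_s - rho_w) * g * d)
rho_s - rho_w = 2687 - 1025 = 1662
Denominator = 1662 * 9.81 * 0.005 = 81.521100
theta = 2.0 / 81.521100
theta = 0.0245

0.0245


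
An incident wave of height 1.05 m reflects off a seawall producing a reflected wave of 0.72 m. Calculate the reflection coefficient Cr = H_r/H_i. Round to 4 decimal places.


Cr = H_r / H_i
Cr = 0.72 / 1.05
Cr = 0.6857

0.6857


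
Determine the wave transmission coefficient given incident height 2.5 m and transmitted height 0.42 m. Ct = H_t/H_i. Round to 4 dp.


Ct = H_t / H_i
Ct = 0.42 / 2.5
Ct = 0.1680

0.1680


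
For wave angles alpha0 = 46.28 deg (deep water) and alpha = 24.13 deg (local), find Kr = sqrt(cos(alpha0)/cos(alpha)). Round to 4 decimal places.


Kr = sqrt(cos(alpha0) / cos(alpha))
cos(46.28) = 0.691135
cos(24.13) = 0.912620
Kr = sqrt(0.691135 / 0.912620)
Kr = sqrt(0.757308)
Kr = 0.8702

0.8702


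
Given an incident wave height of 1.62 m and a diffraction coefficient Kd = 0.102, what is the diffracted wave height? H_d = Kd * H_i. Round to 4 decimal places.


H_d = Kd * H_i
H_d = 0.102 * 1.62
H_d = 0.1652 m

0.1652


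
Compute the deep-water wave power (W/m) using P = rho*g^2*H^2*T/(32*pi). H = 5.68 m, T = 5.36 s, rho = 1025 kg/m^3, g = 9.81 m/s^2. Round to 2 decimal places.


P = rho * g^2 * H^2 * T / (32 * pi)
P = 1025 * 9.81^2 * 5.68^2 * 5.36 / (32 * pi)
P = 1025 * 96.2361 * 32.2624 * 5.36 / 100.53096
P = 169677.20 W/m

169677.20


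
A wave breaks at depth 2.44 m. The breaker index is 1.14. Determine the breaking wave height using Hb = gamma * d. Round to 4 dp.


Hb = gamma * d
Hb = 1.14 * 2.44
Hb = 2.7816 m

2.7816


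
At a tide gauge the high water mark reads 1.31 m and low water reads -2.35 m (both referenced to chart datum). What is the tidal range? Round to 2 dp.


Tidal range = High water - Low water
Tidal range = 1.31 - (-2.35)
Tidal range = 3.66 m

3.66


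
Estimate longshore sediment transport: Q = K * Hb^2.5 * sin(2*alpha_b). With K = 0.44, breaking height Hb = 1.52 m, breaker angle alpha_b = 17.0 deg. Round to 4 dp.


Q = K * Hb^2.5 * sin(2 * alpha_b)
Hb^2.5 = 1.52^2.5 = 2.848452
sin(2 * 17.0) = sin(34.0) = 0.559193
Q = 0.44 * 2.848452 * 0.559193
Q = 0.7008 m^3/s

0.7008


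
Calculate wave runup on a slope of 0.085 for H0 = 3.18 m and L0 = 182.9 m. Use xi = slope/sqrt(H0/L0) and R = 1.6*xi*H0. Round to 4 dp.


xi = slope / sqrt(H0/L0)
H0/L0 = 3.18/182.9 = 0.017387
sqrt(0.017387) = 0.131858
xi = 0.085 / 0.131858 = 0.644633
R = 1.6 * xi * H0 = 1.6 * 0.644633 * 3.18
R = 3.2799 m

3.2799


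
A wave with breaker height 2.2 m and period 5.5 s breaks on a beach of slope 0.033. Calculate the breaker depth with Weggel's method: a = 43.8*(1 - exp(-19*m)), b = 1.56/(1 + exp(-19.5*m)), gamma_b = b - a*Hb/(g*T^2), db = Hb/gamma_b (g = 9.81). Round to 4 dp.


a = 43.8 * (1 - exp(-19 * m))
exp(-19 * 0.033) = exp(-0.6270) = 0.534192
a = 43.8 * (1 - 0.534192) = 20.402391
b = 1.56 / (1 + exp(-19.5 * m))
exp(-19.5 * 0.033) = exp(-0.6435) = 0.525450
b = 1.56 / (1 + 0.525450) = 1.022649
Hb / (g * T^2) = 2.2 / (9.81 * 5.5^2) = 2.2 / 296.7525 = 0.00741359
gamma_b = b - a * Hb/(g*T^2) = 1.022649 - 20.402391 * 0.00741359 = 0.871394
db = Hb / gamma_b = 2.2 / 0.871394
db = 2.5247 m

2.5247


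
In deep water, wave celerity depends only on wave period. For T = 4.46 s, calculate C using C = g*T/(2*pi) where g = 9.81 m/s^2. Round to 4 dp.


We use the deep-water celerity formula:
C = g * T / (2 * pi)
C = 9.81 * 4.46 / (2 * 3.14159...)
C = 43.752600 / 6.283185
C = 6.9634 m/s

6.9634


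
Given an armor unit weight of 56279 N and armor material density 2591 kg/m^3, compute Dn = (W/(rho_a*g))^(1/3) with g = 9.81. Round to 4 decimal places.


V = W / (rho_a * g)
V = 56279 / (2591 * 9.81)
V = 56279 / 25417.71
V = 2.214165 m^3
Dn = V^(1/3) = 2.214165^(1/3)
Dn = 1.3034 m

1.3034


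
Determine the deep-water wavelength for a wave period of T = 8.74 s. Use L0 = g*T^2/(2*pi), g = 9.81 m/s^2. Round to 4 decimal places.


L0 = g * T^2 / (2 * pi)
L0 = 9.81 * 8.74^2 / (2 * pi)
L0 = 9.81 * 76.3876 / 6.28319
L0 = 749.3624 / 6.28319
L0 = 119.2647 m

119.2647


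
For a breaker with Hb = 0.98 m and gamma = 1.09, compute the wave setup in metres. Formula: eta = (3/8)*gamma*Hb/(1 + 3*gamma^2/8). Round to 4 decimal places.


eta = (3/8) * gamma * Hb / (1 + 3*gamma^2/8)
Numerator = (3/8) * 1.09 * 0.98 = 0.400575
Denominator = 1 + 3*1.09^2/8 = 1 + 0.445538 = 1.445538
eta = 0.400575 / 1.445538
eta = 0.2771 m

0.2771


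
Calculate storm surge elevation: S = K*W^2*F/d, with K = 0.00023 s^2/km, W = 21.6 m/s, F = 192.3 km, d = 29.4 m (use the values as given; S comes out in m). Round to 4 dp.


S = K * W^2 * F / d
W^2 = 21.6^2 = 466.56
S = 0.00023 * 466.56 * 192.3 / 29.4
Numerator = 0.00023 * 466.56 * 192.3 = 20.635482
S = 20.635482 / 29.4 = 0.7019 m

0.7019


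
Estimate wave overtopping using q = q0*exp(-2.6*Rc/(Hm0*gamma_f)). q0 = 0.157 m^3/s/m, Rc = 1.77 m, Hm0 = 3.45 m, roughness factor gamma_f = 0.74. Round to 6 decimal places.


q = q0 * exp(-2.6 * Rc / (Hm0 * gamma_f))
Exponent = -2.6 * 1.77 / (3.45 * 0.74)
= -2.6 * 1.77 / 2.5530
= -1.802585
exp(-1.802585) = 0.164872
q = 0.157 * 0.164872
q = 0.025885 m^3/s/m

0.025885


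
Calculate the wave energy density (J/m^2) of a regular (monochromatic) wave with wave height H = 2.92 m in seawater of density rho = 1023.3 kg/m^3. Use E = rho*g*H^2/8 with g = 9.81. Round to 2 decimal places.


E = (1/8) * rho * g * H^2
E = (1/8) * 1023.3 * 9.81 * 2.92^2
E = 0.125 * 1023.3 * 9.81 * 8.5264
E = 10699.11 J/m^2

10699.11


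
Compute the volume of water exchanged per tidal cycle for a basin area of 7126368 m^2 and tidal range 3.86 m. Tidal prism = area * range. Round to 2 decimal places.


Tidal prism = Area * Tidal range
P = 7126368 * 3.86
P = 27507780.48 m^3

27507780.48


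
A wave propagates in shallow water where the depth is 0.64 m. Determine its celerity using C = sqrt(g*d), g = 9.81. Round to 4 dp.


Using the shallow-water approximation:
C = sqrt(g * d) = sqrt(9.81 * 0.64)
C = sqrt(6.2784)
C = 2.5057 m/s

2.5057


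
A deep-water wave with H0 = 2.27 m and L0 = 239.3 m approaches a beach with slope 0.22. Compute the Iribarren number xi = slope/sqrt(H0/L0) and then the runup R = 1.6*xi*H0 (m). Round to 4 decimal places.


xi = slope / sqrt(H0/L0)
H0/L0 = 2.27/239.3 = 0.009486
sqrt(0.009486) = 0.097396
xi = 0.22 / 0.097396 = 2.258817
R = 1.6 * xi * H0 = 1.6 * 2.258817 * 2.27
R = 8.2040 m

8.2040


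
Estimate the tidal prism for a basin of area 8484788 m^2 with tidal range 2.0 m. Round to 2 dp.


Tidal prism = Area * Tidal range
P = 8484788 * 2.0
P = 16969576.00 m^3

16969576.00


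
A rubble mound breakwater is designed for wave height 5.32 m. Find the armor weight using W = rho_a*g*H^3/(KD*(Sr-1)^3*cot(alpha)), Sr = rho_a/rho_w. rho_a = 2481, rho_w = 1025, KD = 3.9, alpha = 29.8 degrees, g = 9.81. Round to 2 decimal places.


Sr = rho_a / rho_w = 2481 / 1025 = 2.420488
(Sr - 1) = 1.420488
(Sr - 1)^3 = 2.866240
cot(29.8) = 1 / tan(29.8) = 1 / 0.572705 = 1.746098
Numerator = 2481 * 9.81 * 5.32^3 = 3664634.5225
Denominator = 3.9 * 2.866240 * 1.746098 = 19.518474
W = 3664634.5225 / 19.518474
W = 187752.10 N

187752.10
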